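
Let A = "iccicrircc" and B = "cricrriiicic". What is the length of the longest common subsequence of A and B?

7

Backtracking the LCS table gives one alignment: c (A2,B1) → i (A4,B3) → c (A5,B4) → r (A6,B6) → i (A7,B9) → c (A9,B10) → c (A10,B12).
So the longest common subsequence has length 7.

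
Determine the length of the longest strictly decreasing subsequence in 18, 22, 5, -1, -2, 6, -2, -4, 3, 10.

5

Let dp[i] be the longest decreasing subsequence ending at position i. Then dp = [1, 1, 2, 3, 4, 2, 4, 5, 3, 2].
The maximum is 5; one witness is 18, 5, -1, -2, -4 at positions 1,3,4,5,8.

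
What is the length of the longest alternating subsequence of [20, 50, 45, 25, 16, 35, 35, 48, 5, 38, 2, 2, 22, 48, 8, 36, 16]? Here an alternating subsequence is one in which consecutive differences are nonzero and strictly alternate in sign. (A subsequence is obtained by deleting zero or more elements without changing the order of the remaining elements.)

Track the best alternating length ending on an up-step vs a down-step at each position: up/down = 1/1, 2/1, 2/3, 2/3, 1/3, 4/3, 4/3, 4/3, 1/5, 6/5, 1/7, 1/7, 8/7, 8/3, 8/9, 10/9, 10/11.
The maximum over both is 11; one such subsequence is 20, 50, 25, 35, 5, 38, 2, 22, 8, 36, 16.

11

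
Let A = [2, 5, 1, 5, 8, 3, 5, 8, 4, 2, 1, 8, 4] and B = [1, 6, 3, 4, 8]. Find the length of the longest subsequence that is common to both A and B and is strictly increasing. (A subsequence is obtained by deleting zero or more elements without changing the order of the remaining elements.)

A longest common strictly increasing subsequence is 1, 3, 4, 8 (length 4); it appears in order in both A and B, and no longer such subsequence exists.

4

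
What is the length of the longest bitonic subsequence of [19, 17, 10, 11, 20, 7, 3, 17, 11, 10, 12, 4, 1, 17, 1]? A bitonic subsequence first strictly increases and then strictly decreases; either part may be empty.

Let inc[i] be the LIS ending at i and dec[i] the longest strictly decreasing subsequence starting at i. inc = [1, 1, 1, 2, 3, 1, 1, 3, 2, 2, 3, 2, 1, 4, 1], dec = [6, 5, 4, 4, 6, 3, 2, 5, 4, 3, 3, 2, 1, 2, 1].
max_i inc[i]+dec[i]−1 = 8, with one witness 10, 11, 20, 17, 11, 10, 4, 1.

8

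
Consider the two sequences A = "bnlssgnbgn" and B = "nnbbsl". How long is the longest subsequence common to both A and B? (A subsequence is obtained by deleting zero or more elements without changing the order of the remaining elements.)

A longest common subsequence is nnb (length 3); the LCS DP confirms no longer common subsequence exists.

3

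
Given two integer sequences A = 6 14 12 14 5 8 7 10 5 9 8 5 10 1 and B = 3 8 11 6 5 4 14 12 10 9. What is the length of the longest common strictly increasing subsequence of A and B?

2

For each value that appears in both, track the longest common increasing run ending there.
The best achievable length is 2; one witness is 6, 14 (A-positions 1,2, B-positions 4,7).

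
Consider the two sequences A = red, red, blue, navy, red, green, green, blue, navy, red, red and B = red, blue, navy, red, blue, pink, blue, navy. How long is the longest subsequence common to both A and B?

6

Backtracking the LCS table gives one alignment: red (A2,B1) → blue (A3,B2) → navy (A4,B3) → red (A5,B4) → blue (A8,B7) → navy (A9,B8).
So the longest common subsequence has length 6.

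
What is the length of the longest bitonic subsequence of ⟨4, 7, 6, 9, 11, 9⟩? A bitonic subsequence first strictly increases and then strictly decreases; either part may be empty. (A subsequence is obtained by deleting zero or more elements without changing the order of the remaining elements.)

Let inc[i] be the LIS ending at i and dec[i] the longest strictly decreasing subsequence starting at i. inc = [1, 2, 2, 3, 4, 3], dec = [1, 2, 1, 1, 2, 1].
max_i inc[i]+dec[i]−1 = 5, with one witness 4, 7, 9, 11, 9.

5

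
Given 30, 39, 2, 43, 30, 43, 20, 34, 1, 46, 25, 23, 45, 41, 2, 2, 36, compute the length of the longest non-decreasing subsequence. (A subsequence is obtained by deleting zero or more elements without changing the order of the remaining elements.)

5

One longest non-decreasing subsequence is 30, 39, 43, 43, 46 (positions 1,2,4,6,10), of length 5; no longer one exists.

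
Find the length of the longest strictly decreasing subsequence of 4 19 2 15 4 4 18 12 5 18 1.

Scanning left to right, the best length ending at each element is: 4→1, 19→1, 2→2, 15→2, 4→3, 4→3, 18→2, 12→3, 5→4, 18→2, 1→5.
So the longest decreasing subsequence has length 5, e.g. 19, 15, 12, 5, 1.

5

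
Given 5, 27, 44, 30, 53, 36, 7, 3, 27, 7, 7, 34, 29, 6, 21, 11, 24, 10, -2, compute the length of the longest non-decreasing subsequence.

Scanning left to right, the best length ending at each element is: 5→1, 27→2, 44→3, 30→3, 53→4, 36→4, 7→2, 3→1, 27→3, 7→3, 7→4, 34→5, 29→5, 6→2, 21→5, 11→5, 24→6, 10→5, -2→1.
So the longest non-decreasing subsequence has length 6, e.g. 5, 7, 7, 7, 21, 24.

6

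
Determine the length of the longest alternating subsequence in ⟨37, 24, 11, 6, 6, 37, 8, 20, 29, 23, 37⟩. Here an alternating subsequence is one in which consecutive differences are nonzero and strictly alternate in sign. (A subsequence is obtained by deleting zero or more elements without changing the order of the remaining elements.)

7

A longest alternating subsequence is 37, 24, 37, 8, 29, 23, 37 (positions 1,2,6,7,9,10,11); its 6 consecutive differences strictly alternate in sign, and length 7 is optimal.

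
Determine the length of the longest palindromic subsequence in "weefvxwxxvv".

5

Using dp[i][j] = 2 + dp[i+1][j−1] if the ends match, else max(dp[i+1][j], dp[i][j−1]):
dp[1][11] = 5. A witness is vxxxv at positions 5,6,8,9,11.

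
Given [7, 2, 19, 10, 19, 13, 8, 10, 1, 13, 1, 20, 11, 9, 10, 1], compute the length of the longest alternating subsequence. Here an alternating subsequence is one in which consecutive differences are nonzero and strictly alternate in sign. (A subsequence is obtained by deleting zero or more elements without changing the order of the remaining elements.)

A longest alternating subsequence is 7, 2, 19, 10, 19, 8, 10, 1, 13, 1, 20, 9, 10, 1 (positions 1,2,3,4,5,7,8,9,10,11,12,14,15,16); its 13 consecutive differences strictly alternate in sign, and length 14 is optimal.

14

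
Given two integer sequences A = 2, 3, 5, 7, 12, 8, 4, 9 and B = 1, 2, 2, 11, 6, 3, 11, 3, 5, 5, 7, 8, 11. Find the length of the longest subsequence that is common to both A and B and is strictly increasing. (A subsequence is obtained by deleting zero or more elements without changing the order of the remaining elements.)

5

For each value that appears in both, track the longest common increasing run ending there.
The best achievable length is 5; one witness is 2, 3, 5, 7, 8 (A-positions 1,2,3,4,6, B-positions 2,6,9,11,12).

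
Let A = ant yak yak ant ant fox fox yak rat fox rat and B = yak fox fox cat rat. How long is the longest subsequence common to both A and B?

4

Backtracking the LCS table gives one alignment: yak (A3,B1) → fox (A6,B2) → fox (A7,B3) → rat (A11,B5).
So the longest common subsequence has length 4.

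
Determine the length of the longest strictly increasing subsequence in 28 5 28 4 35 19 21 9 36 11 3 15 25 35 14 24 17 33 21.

6

Let dp[i] be the longest increasing subsequence ending at position i. Then dp = [1, 1, 2, 1, 3, 2, 3, 2, 4, 3, 1, 4, 5, 6, 4, 5, 5, 6, 6].
The maximum is 6; one witness is 5, 9, 11, 15, 25, 35 at positions 2,8,10,12,13,14.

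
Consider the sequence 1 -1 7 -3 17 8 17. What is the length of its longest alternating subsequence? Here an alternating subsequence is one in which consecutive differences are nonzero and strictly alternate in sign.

7

A longest alternating subsequence is 1, -1, 7, -3, 17, 8, 17 (positions 1,2,3,4,5,6,7); its 6 consecutive differences strictly alternate in sign, and length 7 is optimal.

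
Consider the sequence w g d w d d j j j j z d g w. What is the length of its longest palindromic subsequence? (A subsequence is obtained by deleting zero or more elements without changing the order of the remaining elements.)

10

One longest palindromic subsequence is wgdjjjjdgw (positions 1,2,3,7,8,9,10,12,13,14); it reads the same forward and backward, and the interval DP gives dp[1][14] = 10.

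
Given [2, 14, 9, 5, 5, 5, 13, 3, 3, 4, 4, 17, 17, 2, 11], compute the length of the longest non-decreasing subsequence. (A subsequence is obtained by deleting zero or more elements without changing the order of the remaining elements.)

7

Let dp[i] be the longest non-decreasing subsequence ending at position i. Then dp = [1, 2, 2, 2, 3, 4, 5, 2, 3, 4, 5, 6, 7, 2, 6].
The maximum is 7; one witness is 2, 5, 5, 5, 13, 17, 17 at positions 1,4,5,6,7,12,13.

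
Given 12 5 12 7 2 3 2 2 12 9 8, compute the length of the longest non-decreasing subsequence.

Let dp[i] be the longest non-decreasing subsequence ending at position i. Then dp = [1, 1, 2, 2, 1, 2, 2, 3, 4, 4, 4].
The maximum is 4; one witness is 2, 2, 2, 12 at positions 5,7,8,9.

4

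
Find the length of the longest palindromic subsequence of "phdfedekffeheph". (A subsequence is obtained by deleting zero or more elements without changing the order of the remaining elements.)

One longest palindromic subsequence is phfedefhp (positions 1,2,4,5,6,7,10,12,14); it reads the same forward and backward, and the interval DP gives dp[1][15] = 9.

9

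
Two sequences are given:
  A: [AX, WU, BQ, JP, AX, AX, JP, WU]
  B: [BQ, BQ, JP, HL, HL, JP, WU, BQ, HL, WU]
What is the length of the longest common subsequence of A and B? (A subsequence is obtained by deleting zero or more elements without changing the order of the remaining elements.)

4

Backtracking the LCS table gives one alignment: BQ (A3,B2) → JP (A4,B3) → JP (A7,B6) → WU (A8,B10).
So the longest common subsequence has length 4.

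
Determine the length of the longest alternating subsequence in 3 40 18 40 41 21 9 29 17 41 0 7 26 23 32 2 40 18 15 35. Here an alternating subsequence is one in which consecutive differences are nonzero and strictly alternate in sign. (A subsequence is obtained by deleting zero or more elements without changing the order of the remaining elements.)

16

A longest alternating subsequence is 3, 40, 18, 40, 21, 29, 17, 41, 0, 26, 23, 32, 2, 40, 18, 35 (positions 1,2,3,4,6,8,9,10,11,13,14,15,16,17,18,20); its 15 consecutive differences strictly alternate in sign, and length 16 is optimal.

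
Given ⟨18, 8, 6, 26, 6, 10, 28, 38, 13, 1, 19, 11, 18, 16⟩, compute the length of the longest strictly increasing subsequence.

4

Let dp[i] be the longest increasing subsequence ending at position i. Then dp = [1, 1, 1, 2, 1, 2, 3, 4, 3, 1, 4, 3, 4, 4].
The maximum is 4; one witness is 18, 26, 28, 38 at positions 1,4,7,8.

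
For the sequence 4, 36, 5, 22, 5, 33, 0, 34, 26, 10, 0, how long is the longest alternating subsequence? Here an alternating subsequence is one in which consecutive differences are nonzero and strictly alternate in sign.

Track the best alternating length ending on an up-step vs a down-step at each position: up/down = 1/1, 2/1, 2/3, 4/3, 2/5, 6/3, 1/7, 8/3, 8/9, 8/9, 1/9.
The maximum over both is 9; one such subsequence is 4, 36, 5, 22, 5, 33, 0, 34, 26.

9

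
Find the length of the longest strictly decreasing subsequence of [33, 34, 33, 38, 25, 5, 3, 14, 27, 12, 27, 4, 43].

Let dp[i] be the longest decreasing subsequence ending at position i. Then dp = [1, 1, 2, 1, 3, 4, 5, 4, 3, 5, 3, 6, 1].
The maximum is 6; one witness is 34, 33, 25, 14, 12, 4 at positions 2,3,5,8,10,12.

6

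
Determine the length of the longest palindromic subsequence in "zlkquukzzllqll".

One longest palindromic subsequence is lqllql (positions 2,4,10,11,12,14); it reads the same forward and backward, and the interval DP gives dp[1][14] = 6.

6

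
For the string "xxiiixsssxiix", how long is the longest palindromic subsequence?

11

One longest palindromic subsequence is xiixsssxiix (positions 1,3,4,6,7,8,9,10,11,12,13); it reads the same forward and backward, and the interval DP gives dp[1][13] = 11.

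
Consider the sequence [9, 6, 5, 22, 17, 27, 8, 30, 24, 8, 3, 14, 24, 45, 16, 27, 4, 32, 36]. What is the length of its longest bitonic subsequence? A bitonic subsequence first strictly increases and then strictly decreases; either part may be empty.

Let inc[i] be the LIS ending at i and dec[i] the longest strictly decreasing subsequence starting at i. inc = [1, 1, 1, 2, 2, 3, 2, 4, 3, 2, 1, 3, 4, 5, 4, 5, 2, 6, 7], dec = [4, 3, 2, 4, 3, 4, 2, 4, 3, 2, 1, 2, 3, 3, 2, 2, 1, 1, 1].
max_i inc[i]+dec[i]−1 = 7, with one witness 9, 22, 27, 30, 24, 16, 4.

7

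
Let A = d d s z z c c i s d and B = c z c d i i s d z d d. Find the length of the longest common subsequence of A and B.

5

A longest common subsequence is zcisd (length 5); the LCS DP confirms no longer common subsequence exists.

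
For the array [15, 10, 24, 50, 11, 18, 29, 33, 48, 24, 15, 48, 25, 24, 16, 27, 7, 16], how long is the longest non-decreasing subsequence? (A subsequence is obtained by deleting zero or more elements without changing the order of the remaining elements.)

7

Scanning left to right, the best length ending at each element is: 15→1, 10→1, 24→2, 50→3, 11→2, 18→3, 29→4, 33→5, 48→6, 24→4, 15→3, 48→7, 25→5, 24→5, 16→4, 27→6, 7→1, 16→5.
So the longest non-decreasing subsequence has length 7, e.g. 10, 11, 18, 29, 33, 48, 48.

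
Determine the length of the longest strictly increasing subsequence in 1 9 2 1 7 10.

4

One longest increasing subsequence is 1, 2, 7, 10 (positions 1,3,5,6), of length 4; no longer one exists.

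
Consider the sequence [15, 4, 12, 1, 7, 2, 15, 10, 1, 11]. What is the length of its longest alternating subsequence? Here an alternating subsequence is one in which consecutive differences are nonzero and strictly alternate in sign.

9

Track the best alternating length ending on an up-step vs a down-step at each position: up/down = 1/1, 1/2, 3/2, 1/4, 5/4, 5/6, 7/1, 7/8, 1/8, 9/8.
The maximum over both is 9; one such subsequence is 15, 4, 12, 1, 7, 2, 15, 10, 11.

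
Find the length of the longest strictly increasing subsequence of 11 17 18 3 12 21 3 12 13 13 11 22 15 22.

Scanning left to right, the best length ending at each element is: 11→1, 17→2, 18→3, 3→1, 12→2, 21→4, 3→1, 12→2, 13→3, 13→3, 11→2, 22→5, 15→4, 22→5.
So the longest increasing subsequence has length 5, e.g. 11, 17, 18, 21, 22.

5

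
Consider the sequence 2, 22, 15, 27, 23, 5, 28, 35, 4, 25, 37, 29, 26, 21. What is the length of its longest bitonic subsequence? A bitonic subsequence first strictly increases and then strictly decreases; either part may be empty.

Let inc[i] be the LIS ending at i and dec[i] the longest strictly decreasing subsequence starting at i. inc = [1, 2, 2, 3, 3, 2, 4, 5, 2, 4, 6, 5, 5, 3], dec = [1, 4, 3, 4, 3, 2, 3, 4, 1, 2, 4, 3, 2, 1].
max_i inc[i]+dec[i]−1 = 9, with one witness 2, 22, 27, 28, 35, 37, 29, 26, 21.

9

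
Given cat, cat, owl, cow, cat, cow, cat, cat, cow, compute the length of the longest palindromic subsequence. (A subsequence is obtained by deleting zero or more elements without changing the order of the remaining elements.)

7

One longest palindromic subsequence is cat cat cow cat cow cat cat (positions 1,2,4,5,6,7,8); it reads the same forward and backward, and the interval DP gives dp[1][9] = 7.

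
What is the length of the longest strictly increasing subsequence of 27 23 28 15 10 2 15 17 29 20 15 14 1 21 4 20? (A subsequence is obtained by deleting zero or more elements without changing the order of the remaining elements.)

5

Let dp[i] be the longest increasing subsequence ending at position i. Then dp = [1, 1, 2, 1, 1, 1, 2, 3, 4, 4, 2, 2, 1, 5, 2, 4].
The maximum is 5; one witness is 10, 15, 17, 20, 21 at positions 5,7,8,10,14.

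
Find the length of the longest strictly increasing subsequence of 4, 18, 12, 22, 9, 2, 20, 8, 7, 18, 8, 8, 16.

4

One longest increasing subsequence is 4, 7, 8, 16 (positions 1,9,11,13), of length 4; no longer one exists.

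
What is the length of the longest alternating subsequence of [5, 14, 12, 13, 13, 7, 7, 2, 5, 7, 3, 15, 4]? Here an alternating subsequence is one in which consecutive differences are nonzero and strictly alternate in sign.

9

Track the best alternating length ending on an up-step vs a down-step at each position: up/down = 1/1, 2/1, 2/3, 4/3, 4/3, 2/5, 2/5, 1/5, 6/5, 6/5, 6/7, 8/1, 8/9.
The maximum over both is 9; one such subsequence is 5, 14, 12, 13, 2, 5, 3, 15, 4.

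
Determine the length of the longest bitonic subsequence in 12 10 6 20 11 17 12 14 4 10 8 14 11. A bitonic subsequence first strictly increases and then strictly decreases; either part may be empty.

One longest bitonic subsequence is 12, 20, 17, 14, 10, 8 (positions 1,4,6,8,10,11): it rises to 20 then falls. Length 6 is optimal.

6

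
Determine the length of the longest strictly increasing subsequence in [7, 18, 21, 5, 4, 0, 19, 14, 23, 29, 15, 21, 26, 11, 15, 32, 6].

One longest increasing subsequence is 7, 18, 21, 23, 29, 32 (positions 1,2,3,9,10,16), of length 6; no longer one exists.

6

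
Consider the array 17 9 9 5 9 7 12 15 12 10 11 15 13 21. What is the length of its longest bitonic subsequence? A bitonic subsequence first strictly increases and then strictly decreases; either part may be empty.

6

One longest bitonic subsequence is 5, 9, 12, 15, 12, 11 (positions 4,5,7,8,9,11): it rises to 15 then falls. Length 6 is optimal.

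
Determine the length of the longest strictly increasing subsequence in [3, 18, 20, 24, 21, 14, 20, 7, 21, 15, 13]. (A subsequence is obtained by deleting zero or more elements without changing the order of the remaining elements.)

4

Scanning left to right, the best length ending at each element is: 3→1, 18→2, 20→3, 24→4, 21→4, 14→2, 20→3, 7→2, 21→4, 15→3, 13→3.
So the longest increasing subsequence has length 4, e.g. 3, 18, 20, 24.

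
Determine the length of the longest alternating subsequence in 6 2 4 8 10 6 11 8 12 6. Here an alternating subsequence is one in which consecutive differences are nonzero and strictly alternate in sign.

Track the best alternating length ending on an up-step vs a down-step at each position: up/down = 1/1, 1/2, 3/2, 3/1, 3/1, 3/4, 5/1, 5/6, 7/1, 3/8.
The maximum over both is 8; one such subsequence is 6, 2, 8, 6, 11, 8, 12, 6.

8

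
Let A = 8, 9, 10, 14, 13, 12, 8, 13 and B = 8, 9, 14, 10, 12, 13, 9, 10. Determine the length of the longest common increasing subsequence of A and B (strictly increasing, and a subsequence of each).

5

A longest common strictly increasing subsequence is 8, 9, 10, 12, 13 (length 5); it appears in order in both A and B, and no longer such subsequence exists.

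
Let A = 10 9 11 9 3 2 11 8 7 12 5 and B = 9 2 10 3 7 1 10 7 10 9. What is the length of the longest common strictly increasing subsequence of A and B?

For each value that appears in both, track the longest common increasing run ending there.
The best achievable length is 2; one witness is 2, 7 (A-positions 6,9, B-positions 2,5).

2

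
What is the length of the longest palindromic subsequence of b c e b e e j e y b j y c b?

One longest palindromic subsequence is bcbejebcb (positions 1,2,4,6,7,8,10,13,14); it reads the same forward and backward, and the interval DP gives dp[1][14] = 9.

9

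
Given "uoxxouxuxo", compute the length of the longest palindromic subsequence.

7

Using dp[i][j] = 2 + dp[i+1][j−1] if the ends match, else max(dp[i+1][j], dp[i][j−1]):
dp[1][10] = 7. A witness is oxuxuxo at positions 2,3,6,7,8,9,10.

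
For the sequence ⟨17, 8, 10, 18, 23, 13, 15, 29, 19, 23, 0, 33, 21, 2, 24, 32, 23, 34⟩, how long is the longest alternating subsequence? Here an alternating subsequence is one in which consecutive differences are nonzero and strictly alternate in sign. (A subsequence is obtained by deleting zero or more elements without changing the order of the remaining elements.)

13

Track the best alternating length ending on an up-step vs a down-step at each position: up/down = 1/1, 1/2, 3/2, 3/1, 3/1, 3/4, 5/4, 5/1, 5/6, 7/6, 1/8, 9/1, 9/10, 9/10, 11/10, 11/10, 11/12, 13/1.
The maximum over both is 13; one such subsequence is 17, 8, 18, 13, 29, 19, 23, 0, 33, 21, 24, 23, 34.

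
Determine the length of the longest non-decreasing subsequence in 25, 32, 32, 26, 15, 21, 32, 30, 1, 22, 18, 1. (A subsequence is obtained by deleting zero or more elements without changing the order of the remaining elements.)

4

Let dp[i] be the longest non-decreasing subsequence ending at position i. Then dp = [1, 2, 3, 2, 1, 2, 4, 3, 1, 3, 2, 2].
The maximum is 4; one witness is 25, 32, 32, 32 at positions 1,2,3,7.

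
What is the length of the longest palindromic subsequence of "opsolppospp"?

8

One longest palindromic subsequence is psopposp (positions 2,3,4,6,7,8,9,11); it reads the same forward and backward, and the interval DP gives dp[1][11] = 8.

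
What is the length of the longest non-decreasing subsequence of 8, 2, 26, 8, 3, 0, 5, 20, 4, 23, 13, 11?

Let dp[i] be the longest non-decreasing subsequence ending at position i. Then dp = [1, 1, 2, 2, 2, 1, 3, 4, 3, 5, 4, 4].
The maximum is 5; one witness is 2, 3, 5, 20, 23 at positions 2,5,7,8,10.

5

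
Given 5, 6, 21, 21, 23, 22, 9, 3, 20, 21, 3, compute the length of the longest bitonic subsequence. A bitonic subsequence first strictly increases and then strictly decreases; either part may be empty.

Let inc[i] be the LIS ending at i and dec[i] the longest strictly decreasing subsequence starting at i. inc = [1, 2, 3, 3, 4, 4, 3, 1, 4, 5, 1], dec = [2, 2, 3, 3, 4, 3, 2, 1, 2, 2, 1].
max_i inc[i]+dec[i]−1 = 7, with one witness 5, 6, 21, 23, 22, 21, 3.

7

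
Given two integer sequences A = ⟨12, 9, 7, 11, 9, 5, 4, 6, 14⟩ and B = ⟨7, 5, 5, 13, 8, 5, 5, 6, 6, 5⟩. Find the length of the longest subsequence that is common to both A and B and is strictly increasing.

2

For each value that appears in both, track the longest common increasing run ending there.
The best achievable length is 2; one witness is 5, 6 (A-positions 6,8, B-positions 2,8).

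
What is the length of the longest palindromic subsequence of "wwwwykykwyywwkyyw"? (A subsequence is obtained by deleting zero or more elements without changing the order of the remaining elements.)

One longest palindromic subsequence is wyykwyywkyyw (positions 1,5,7,8,9,10,11,13,14,15,16,17); it reads the same forward and backward, and the interval DP gives dp[1][17] = 12.

12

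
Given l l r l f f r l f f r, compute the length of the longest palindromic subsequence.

Using dp[i][j] = 2 + dp[i+1][j−1] if the ends match, else max(dp[i+1][j], dp[i][j−1]):
dp[1][11] = 7. A witness is rfflffr at positions 3,5,6,8,9,10,11.

7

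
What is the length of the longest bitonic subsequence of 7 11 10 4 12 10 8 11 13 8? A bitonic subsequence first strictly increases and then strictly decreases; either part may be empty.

Let inc[i] be the LIS ending at i and dec[i] the longest strictly decreasing subsequence starting at i. inc = [1, 2, 2, 1, 3, 2, 2, 3, 4, 2], dec = [2, 3, 2, 1, 3, 2, 1, 2, 2, 1].
max_i inc[i]+dec[i]−1 = 5, with one witness 7, 11, 12, 11, 8.

5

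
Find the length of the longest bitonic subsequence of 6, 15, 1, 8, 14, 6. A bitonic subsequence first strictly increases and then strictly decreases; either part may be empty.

4

Let inc[i] be the LIS ending at i and dec[i] the longest strictly decreasing subsequence starting at i. inc = [1, 2, 1, 2, 3, 2], dec = [2, 3, 1, 2, 2, 1].
max_i inc[i]+dec[i]−1 = 4, with one witness 6, 15, 14, 6.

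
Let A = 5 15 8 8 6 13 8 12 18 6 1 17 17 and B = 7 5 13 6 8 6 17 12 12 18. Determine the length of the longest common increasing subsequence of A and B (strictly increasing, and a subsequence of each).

5

A longest common strictly increasing subsequence is 5, 6, 8, 12, 18 (length 5); it appears in order in both A and B, and no longer such subsequence exists.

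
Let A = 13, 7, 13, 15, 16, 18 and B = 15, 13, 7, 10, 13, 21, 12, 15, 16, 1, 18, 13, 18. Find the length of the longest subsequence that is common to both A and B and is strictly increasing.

For each value that appears in both, track the longest common increasing run ending there.
The best achievable length is 5; one witness is 7, 13, 15, 16, 18 (A-positions 2,3,4,5,6, B-positions 3,5,8,9,11).

5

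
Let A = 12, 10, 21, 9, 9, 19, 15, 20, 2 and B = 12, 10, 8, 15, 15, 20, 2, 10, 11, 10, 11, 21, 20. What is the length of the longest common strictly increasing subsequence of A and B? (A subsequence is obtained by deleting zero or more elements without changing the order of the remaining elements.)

For each value that appears in both, track the longest common increasing run ending there.
The best achievable length is 3; one witness is 12, 15, 20 (A-positions 1,7,8, B-positions 1,4,6).

3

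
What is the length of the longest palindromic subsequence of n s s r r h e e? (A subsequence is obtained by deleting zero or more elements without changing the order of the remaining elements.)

2

Using dp[i][j] = 2 + dp[i+1][j−1] if the ends match, else max(dp[i+1][j], dp[i][j−1]):
dp[1][8] = 2. A witness is ee at positions 7,8.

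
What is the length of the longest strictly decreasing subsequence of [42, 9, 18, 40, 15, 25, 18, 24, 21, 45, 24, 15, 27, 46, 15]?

One longest decreasing subsequence is 42, 40, 25, 24, 21, 15 (positions 1,4,6,8,9,12), of length 6; no longer one exists.

6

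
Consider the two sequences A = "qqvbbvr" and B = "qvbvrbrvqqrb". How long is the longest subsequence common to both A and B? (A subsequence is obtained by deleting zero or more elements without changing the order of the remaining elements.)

A longest common subsequence is qvbbvr (length 6); the LCS DP confirms no longer common subsequence exists.

6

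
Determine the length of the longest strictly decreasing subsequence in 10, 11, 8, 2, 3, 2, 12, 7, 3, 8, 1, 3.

Let dp[i] be the longest decreasing subsequence ending at position i. Then dp = [1, 1, 2, 3, 3, 4, 1, 3, 4, 2, 5, 4].
The maximum is 5; one witness is 10, 8, 3, 2, 1 at positions 1,3,5,6,11.

5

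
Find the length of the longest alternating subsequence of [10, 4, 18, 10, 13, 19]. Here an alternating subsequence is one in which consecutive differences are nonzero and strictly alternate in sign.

Track the best alternating length ending on an up-step vs a down-step at each position: up/down = 1/1, 1/2, 3/1, 3/4, 5/4, 5/1.
The maximum over both is 5; one such subsequence is 10, 4, 18, 10, 13.

5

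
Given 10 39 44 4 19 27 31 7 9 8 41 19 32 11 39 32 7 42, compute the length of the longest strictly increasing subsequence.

Let dp[i] be the longest increasing subsequence ending at position i. Then dp = [1, 2, 3, 1, 2, 3, 4, 2, 3, 3, 5, 4, 5, 4, 6, 5, 2, 7].
The maximum is 7; one witness is 10, 19, 27, 31, 32, 39, 42 at positions 1,5,6,7,13,15,18.

7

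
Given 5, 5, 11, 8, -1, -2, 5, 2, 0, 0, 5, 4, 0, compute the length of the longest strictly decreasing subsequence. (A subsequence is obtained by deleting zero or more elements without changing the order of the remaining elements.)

5

One longest decreasing subsequence is 11, 8, 5, 2, 0 (positions 3,4,7,8,9), of length 5; no longer one exists.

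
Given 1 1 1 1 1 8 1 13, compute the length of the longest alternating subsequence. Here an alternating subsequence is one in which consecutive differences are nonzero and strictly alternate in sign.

A longest alternating subsequence is 1, 8, 1, 13 (positions 1,6,7,8); its 3 consecutive differences strictly alternate in sign, and length 4 is optimal.

4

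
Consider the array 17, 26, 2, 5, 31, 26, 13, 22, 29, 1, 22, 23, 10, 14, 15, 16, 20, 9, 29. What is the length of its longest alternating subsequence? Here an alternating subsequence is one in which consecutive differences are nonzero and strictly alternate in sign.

12

Track the best alternating length ending on an up-step vs a down-step at each position: up/down = 1/1, 2/1, 1/3, 4/3, 4/1, 4/5, 4/5, 6/5, 6/5, 1/7, 8/7, 8/7, 8/9, 10/9, 10/9, 10/9, 10/9, 8/11, 12/5.
The maximum over both is 12; one such subsequence is 17, 26, 2, 31, 13, 22, 1, 22, 10, 14, 9, 29.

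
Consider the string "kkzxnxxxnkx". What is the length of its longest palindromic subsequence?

One longest palindromic subsequence is xnxxxnx (positions 4,5,6,7,8,9,11); it reads the same forward and backward, and the interval DP gives dp[1][11] = 7.

7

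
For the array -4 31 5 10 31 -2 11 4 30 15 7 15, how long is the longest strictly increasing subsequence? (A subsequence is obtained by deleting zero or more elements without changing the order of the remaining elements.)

Scanning left to right, the best length ending at each element is: -4→1, 31→2, 5→2, 10→3, 31→4, -2→2, 11→4, 4→3, 30→5, 15→5, 7→4, 15→5.
So the longest increasing subsequence has length 5, e.g. -4, 5, 10, 11, 30.

5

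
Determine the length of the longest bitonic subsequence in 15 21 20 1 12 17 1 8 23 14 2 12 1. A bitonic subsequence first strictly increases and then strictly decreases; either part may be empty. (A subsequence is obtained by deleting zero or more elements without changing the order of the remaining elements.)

Let inc[i] be the LIS ending at i and dec[i] the longest strictly decreasing subsequence starting at i. inc = [1, 2, 2, 1, 2, 3, 1, 2, 4, 3, 2, 3, 1], dec = [5, 6, 5, 1, 4, 4, 1, 3, 4, 3, 2, 2, 1].
max_i inc[i]+dec[i]−1 = 7, with one witness 15, 21, 20, 17, 14, 12, 1.

7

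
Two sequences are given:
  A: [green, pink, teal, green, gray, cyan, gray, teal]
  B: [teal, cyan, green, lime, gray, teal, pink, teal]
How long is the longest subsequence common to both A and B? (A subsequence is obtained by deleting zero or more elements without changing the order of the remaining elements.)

A longest common subsequence is teal, green, gray, teal (length 4); the LCS DP confirms no longer common subsequence exists.

4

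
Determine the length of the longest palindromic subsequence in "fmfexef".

5

One longest palindromic subsequence is fexef (positions 1,4,5,6,7); it reads the same forward and backward, and the interval DP gives dp[1][7] = 5.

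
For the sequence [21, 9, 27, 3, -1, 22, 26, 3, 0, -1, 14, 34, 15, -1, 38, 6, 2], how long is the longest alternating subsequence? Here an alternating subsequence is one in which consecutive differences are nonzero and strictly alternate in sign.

10

Track the best alternating length ending on an up-step vs a down-step at each position: up/down = 1/1, 1/2, 3/1, 1/4, 1/4, 5/4, 5/4, 5/6, 5/6, 1/6, 7/6, 7/1, 7/8, 1/8, 9/1, 9/10, 9/10.
The maximum over both is 10; one such subsequence is 21, 9, 27, 3, 22, 3, 34, 15, 38, 6.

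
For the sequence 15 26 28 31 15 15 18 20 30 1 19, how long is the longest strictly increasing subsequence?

4

One longest increasing subsequence is 15, 26, 28, 31 (positions 1,2,3,4), of length 4; no longer one exists.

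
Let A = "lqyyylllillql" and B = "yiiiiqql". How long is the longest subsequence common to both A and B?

Backtracking the LCS table gives one alignment: y (A3,B1) → i (A9,B5) → q (A12,B7) → l (A13,B8).
So the longest common subsequence has length 4.

4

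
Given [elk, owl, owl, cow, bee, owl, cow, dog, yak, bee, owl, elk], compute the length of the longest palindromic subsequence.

7

Using dp[i][j] = 2 + dp[i+1][j−1] if the ends match, else max(dp[i+1][j], dp[i][j−1]):
dp[1][12] = 7. A witness is elk owl bee yak bee owl elk at positions 1,2,5,9,10,11,12.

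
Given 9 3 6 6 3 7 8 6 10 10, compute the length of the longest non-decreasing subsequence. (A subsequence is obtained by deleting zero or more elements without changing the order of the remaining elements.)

7

Scanning left to right, the best length ending at each element is: 9→1, 3→1, 6→2, 6→3, 3→2, 7→4, 8→5, 6→4, 10→6, 10→7.
So the longest non-decreasing subsequence has length 7, e.g. 3, 6, 6, 7, 8, 10, 10.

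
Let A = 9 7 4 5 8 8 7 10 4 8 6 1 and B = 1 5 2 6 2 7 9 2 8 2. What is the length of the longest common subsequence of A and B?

3

A longest common subsequence is 5, 7, 8 (length 3); the LCS DP confirms no longer common subsequence exists.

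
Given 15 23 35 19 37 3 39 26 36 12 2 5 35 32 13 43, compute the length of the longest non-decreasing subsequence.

One longest non-decreasing subsequence is 15, 23, 35, 37, 39, 43 (positions 1,2,3,5,7,16), of length 6; no longer one exists.

6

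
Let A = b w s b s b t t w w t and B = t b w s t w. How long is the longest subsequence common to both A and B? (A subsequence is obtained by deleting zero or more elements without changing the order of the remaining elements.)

5

Backtracking the LCS table gives one alignment: b (A1,B2) → w (A2,B3) → s (A5,B4) → t (A8,B5) → w (A10,B6).
So the longest common subsequence has length 5.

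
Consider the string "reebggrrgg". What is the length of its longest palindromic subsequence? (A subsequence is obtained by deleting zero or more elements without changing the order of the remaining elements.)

6

Using dp[i][j] = 2 + dp[i+1][j−1] if the ends match, else max(dp[i+1][j], dp[i][j−1]):
dp[1][10] = 6. A witness is ggrrgg at positions 5,6,7,8,9,10.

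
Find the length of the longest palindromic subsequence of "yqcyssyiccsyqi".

One longest palindromic subsequence is qysccsyq (positions 2,4,5,9,10,11,12,13); it reads the same forward and backward, and the interval DP gives dp[1][14] = 8.

8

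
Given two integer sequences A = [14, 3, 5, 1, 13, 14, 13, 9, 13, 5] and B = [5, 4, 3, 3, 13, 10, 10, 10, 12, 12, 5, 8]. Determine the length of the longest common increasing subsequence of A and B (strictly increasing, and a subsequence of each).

2

For each value that appears in both, track the longest common increasing run ending there.
The best achievable length is 2; one witness is 5, 13 (A-positions 3,5, B-positions 1,5).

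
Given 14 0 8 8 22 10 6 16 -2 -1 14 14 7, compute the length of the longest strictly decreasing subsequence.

4

Scanning left to right, the best length ending at each element is: 14→1, 0→2, 8→2, 8→2, 22→1, 10→2, 6→3, 16→2, -2→4, -1→4, 14→3, 14→3, 7→4.
So the longest decreasing subsequence has length 4, e.g. 14, 8, 6, -2.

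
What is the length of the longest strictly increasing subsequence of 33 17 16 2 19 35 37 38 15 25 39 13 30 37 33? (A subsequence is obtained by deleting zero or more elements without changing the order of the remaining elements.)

One longest increasing subsequence is 17, 19, 35, 37, 38, 39 (positions 2,5,6,7,8,11), of length 6; no longer one exists.

6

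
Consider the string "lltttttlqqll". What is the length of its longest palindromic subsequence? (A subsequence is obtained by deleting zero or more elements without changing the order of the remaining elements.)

9

One longest palindromic subsequence is lltttttll (positions 1,2,3,4,5,6,7,11,12); it reads the same forward and backward, and the interval DP gives dp[1][12] = 9.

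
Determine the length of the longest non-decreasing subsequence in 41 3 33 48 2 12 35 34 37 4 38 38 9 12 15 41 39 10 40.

8

Scanning left to right, the best length ending at each element is: 41→1, 3→1, 33→2, 48→3, 2→1, 12→2, 35→3, 34→3, 37→4, 4→2, 38→5, 38→6, 9→3, 12→4, 15→5, 41→7, 39→7, 10→4, 40→8.
So the longest non-decreasing subsequence has length 8, e.g. 3, 33, 35, 37, 38, 38, 39, 40.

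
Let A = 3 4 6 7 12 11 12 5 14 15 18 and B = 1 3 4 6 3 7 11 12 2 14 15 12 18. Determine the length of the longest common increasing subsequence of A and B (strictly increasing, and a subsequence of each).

9

A longest common strictly increasing subsequence is 3, 4, 6, 7, 11, 12, 14, 15, 18 (length 9); it appears in order in both A and B, and no longer such subsequence exists.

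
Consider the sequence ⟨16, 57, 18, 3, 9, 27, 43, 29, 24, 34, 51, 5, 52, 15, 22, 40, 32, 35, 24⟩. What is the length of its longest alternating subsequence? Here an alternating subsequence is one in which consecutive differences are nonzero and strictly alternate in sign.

13

A longest alternating subsequence is 16, 57, 18, 43, 29, 34, 5, 52, 15, 40, 32, 35, 24 (positions 1,2,3,7,8,10,12,13,14,16,17,18,19); its 12 consecutive differences strictly alternate in sign, and length 13 is optimal.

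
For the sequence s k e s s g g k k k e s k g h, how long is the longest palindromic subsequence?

7

Using dp[i][j] = 2 + dp[i+1][j−1] if the ends match, else max(dp[i+1][j], dp[i][j−1]):
dp[1][15] = 7. A witness is kskkksk at positions 2,4,8,9,10,12,13.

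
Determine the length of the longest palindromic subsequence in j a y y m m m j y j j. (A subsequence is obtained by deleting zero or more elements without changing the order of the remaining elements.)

Using dp[i][j] = 2 + dp[i+1][j−1] if the ends match, else max(dp[i+1][j], dp[i][j−1]):
dp[1][11] = 7. A witness is jymmmyj at positions 1,4,5,6,7,9,11.

7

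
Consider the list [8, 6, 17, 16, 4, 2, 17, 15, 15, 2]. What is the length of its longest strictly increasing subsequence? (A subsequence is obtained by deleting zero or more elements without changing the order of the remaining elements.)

Let dp[i] be the longest increasing subsequence ending at position i. Then dp = [1, 1, 2, 2, 1, 1, 3, 2, 2, 1].
The maximum is 3; one witness is 8, 16, 17 at positions 1,4,7.

3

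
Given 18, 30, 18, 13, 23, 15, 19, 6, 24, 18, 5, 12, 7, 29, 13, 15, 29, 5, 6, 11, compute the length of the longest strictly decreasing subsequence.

Scanning left to right, the best length ending at each element is: 18→1, 30→1, 18→2, 13→3, 23→2, 15→3, 19→3, 6→4, 24→2, 18→4, 5→5, 12→5, 7→6, 29→2, 13→5, 15→5, 29→2, 5→7, 6→7, 11→6.
So the longest decreasing subsequence has length 7, e.g. 30, 23, 19, 18, 12, 7, 5.

7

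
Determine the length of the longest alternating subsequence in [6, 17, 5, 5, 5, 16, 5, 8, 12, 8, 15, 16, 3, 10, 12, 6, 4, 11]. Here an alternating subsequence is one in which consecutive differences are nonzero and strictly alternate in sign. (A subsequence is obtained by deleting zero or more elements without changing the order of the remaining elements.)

A longest alternating subsequence is 6, 17, 5, 16, 5, 12, 8, 15, 3, 10, 6, 11 (positions 1,2,3,6,7,9,10,11,13,14,16,18); its 11 consecutive differences strictly alternate in sign, and length 12 is optimal.

12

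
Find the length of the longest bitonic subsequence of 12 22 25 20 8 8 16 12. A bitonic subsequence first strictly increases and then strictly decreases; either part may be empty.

6

One longest bitonic subsequence is 12, 22, 25, 20, 16, 12 (positions 1,2,3,4,7,8): it rises to 25 then falls. Length 6 is optimal.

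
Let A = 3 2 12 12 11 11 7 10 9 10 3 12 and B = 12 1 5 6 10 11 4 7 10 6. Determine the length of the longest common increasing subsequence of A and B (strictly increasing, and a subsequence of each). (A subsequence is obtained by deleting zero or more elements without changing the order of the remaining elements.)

A longest common strictly increasing subsequence is 7, 10 (length 2); it appears in order in both A and B, and no longer such subsequence exists.

2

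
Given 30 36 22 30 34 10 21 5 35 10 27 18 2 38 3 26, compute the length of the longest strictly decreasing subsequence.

5

Scanning left to right, the best length ending at each element is: 30→1, 36→1, 22→2, 30→2, 34→2, 10→3, 21→3, 5→4, 35→2, 10→4, 27→3, 18→4, 2→5, 38→1, 3→5, 26→4.
So the longest decreasing subsequence has length 5, e.g. 30, 22, 10, 5, 2.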